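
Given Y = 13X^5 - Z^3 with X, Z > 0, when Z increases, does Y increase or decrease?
Y decreases

Taking the partial derivative:
∂Y/∂Z = -3Z^2

∂Y/∂Z = -3Z^2 < 0 (assuming positive values)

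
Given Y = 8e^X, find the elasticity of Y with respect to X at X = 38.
Elasticity = 38

Elasticity = (dY/dX) · (X/Y)

dY/dX = 8·e^X
At X = 38: dY/dX = 8·e^38, Y = 8·e^38

Elasticity = (8·e^38) · (38 / (8·e^38)) = 38

Interpretation: for a small percentage change in X, the percentage change in Y is approximately 38.00 times as large.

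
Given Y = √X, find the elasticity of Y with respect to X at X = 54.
Elasticity = 1/2

Elasticity = (dY/dX) · (X/Y)

dY/dX = 1/(2·√X)
At X = 54: dY/dX = √6/36, Y = 3·√6

Elasticity = (√6/36) · (54 / (3·√6)) = 1/2

Interpretation: for a small percentage change in X, the percentage change in Y is approximately 0.50 times as large.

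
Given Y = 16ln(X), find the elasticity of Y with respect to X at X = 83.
Elasticity = 1/ln(83) ≈ 0.2263

Elasticity = (dY/dX) · (X/Y)

dY/dX = 16/X
At X = 83: dY/dX = 16/83, Y = 16·ln(83)

Elasticity = (16/83) · (83 / (16·ln(83))) = 1/ln(83) ≈ 0.2263

Interpretation: for a small percentage change in X, the percentage change in Y is approximately 0.23 times as large.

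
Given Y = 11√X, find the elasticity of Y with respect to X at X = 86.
Elasticity = 1/2

Elasticity = (dY/dX) · (X/Y)

dY/dX = 11/(2·√X)
At X = 86: dY/dX = 11·√86/172, Y = 11·√86

Elasticity = (11·√86/172) · (86 / (11·√86)) = 1/2

Interpretation: for a small percentage change in X, the percentage change in Y is approximately 0.50 times as large.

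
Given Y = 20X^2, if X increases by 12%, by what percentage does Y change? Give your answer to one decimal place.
25.4%

For Y = 20X^2:
If X → X(1 + 0.12)
Then Y → Y · (1 + 0.12)^2
     = Y · 1.2544

Percentage change = ((1 + 0.12)^2 − 1) × 100% ≈ 25.4%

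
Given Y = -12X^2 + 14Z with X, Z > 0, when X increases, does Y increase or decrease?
Y decreases

Taking the partial derivative:
∂Y/∂X = -24X

∂Y/∂X = -24X < 0 (assuming positive values)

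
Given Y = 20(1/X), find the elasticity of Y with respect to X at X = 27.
Elasticity = -1

Elasticity = (dY/dX) · (X/Y)

dY/dX = -20/X²
At X = 27: dY/dX = -20/729, Y = 20/27

Elasticity = (-20/729) · (27 / (20/27)) = -1

Interpretation: for a small percentage change in X, the percentage change in Y is approximately -1.00 times as large.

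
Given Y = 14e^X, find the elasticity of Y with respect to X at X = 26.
Elasticity = 26

Elasticity = (dY/dX) · (X/Y)

dY/dX = 14·e^X
At X = 26: dY/dX = 14·e^26, Y = 14·e^26

Elasticity = (14·e^26) · (26 / (14·e^26)) = 26

Interpretation: for a small percentage change in X, the percentage change in Y is approximately 26.00 times as large.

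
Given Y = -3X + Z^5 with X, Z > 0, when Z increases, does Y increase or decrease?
Y increases

Taking the partial derivative:
∂Y/∂Z = 5Z^4

∂Y/∂Z = 5Z^4 > 0 (assuming positive values)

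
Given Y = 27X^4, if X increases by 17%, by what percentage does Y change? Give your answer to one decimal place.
87.4%

For Y = 27X^4:
If X → X(1 + 0.17)
Then Y → Y · (1 + 0.17)^4
     ≈ Y · 1.8739

Percentage change = ((1 + 0.17)^4 − 1) × 100% ≈ 87.4%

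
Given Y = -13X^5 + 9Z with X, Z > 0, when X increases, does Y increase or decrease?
Y decreases

Taking the partial derivative:
∂Y/∂X = -65X^4

∂Y/∂X = -65X^4 < 0 (assuming positive values)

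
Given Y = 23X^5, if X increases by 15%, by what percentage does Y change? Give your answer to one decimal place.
101.1%

For Y = 23X^5:
If X → X(1 + 0.15)
Then Y → Y · (1 + 0.15)^5
     ≈ Y · 2.0114

Percentage change = ((1 + 0.15)^5 − 1) × 100% ≈ 101.1%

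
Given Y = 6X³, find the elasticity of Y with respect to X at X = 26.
Elasticity = 3

Elasticity = (dY/dX) · (X/Y)

dY/dX = 18·X²
At X = 26: dY/dX = 12168, Y = 105456

Elasticity = 12168 · (26 / 105456) = 3

Interpretation: for a small percentage change in X, the percentage change in Y is approximately 3.00 times as large.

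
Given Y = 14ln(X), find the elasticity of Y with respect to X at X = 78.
Elasticity = 1/ln(78) ≈ 0.2295

Elasticity = (dY/dX) · (X/Y)

dY/dX = 14/X
At X = 78: dY/dX = 7/39, Y = 14·ln(78)

Elasticity = (7/39) · (78 / (14·ln(78))) = 1/ln(78) ≈ 0.2295

Interpretation: for a small percentage change in X, the percentage change in Y is approximately 0.23 times as large.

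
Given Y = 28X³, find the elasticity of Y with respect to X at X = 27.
Elasticity = 3

Elasticity = (dY/dX) · (X/Y)

dY/dX = 84·X²
At X = 27: dY/dX = 61236, Y = 551124

Elasticity = 61236 · (27 / 551124) = 3

Interpretation: for a small percentage change in X, the percentage change in Y is approximately 3.00 times as large.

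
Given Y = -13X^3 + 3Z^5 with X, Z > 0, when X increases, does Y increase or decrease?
Y decreases

Taking the partial derivative:
∂Y/∂X = -39X^2

∂Y/∂X = -39X^2 < 0 (assuming positive values)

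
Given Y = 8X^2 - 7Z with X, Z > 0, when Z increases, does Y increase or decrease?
Y decreases

Taking the partial derivative:
∂Y/∂Z = -7

∂Y/∂Z = -7 < 0 (assuming positive values)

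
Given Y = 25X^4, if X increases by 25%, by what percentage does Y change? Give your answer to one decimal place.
144.1%

For Y = 25X^4:
If X → X(1 + 0.25)
Then Y → Y · (1 + 0.25)^4
     ≈ Y · 2.4414

Percentage change = ((1 + 0.25)^4 − 1) × 100% ≈ 144.1%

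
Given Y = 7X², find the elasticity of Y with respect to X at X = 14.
Elasticity = 2

Elasticity = (dY/dX) · (X/Y)

dY/dX = 14·X
At X = 14: dY/dX = 196, Y = 1372

Elasticity = 196 · (14 / 1372) = 2

Interpretation: for a small percentage change in X, the percentage change in Y is approximately 2.00 times as large.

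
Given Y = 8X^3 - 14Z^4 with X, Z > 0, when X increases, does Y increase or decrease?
Y increases

Taking the partial derivative:
∂Y/∂X = 24X^2

∂Y/∂X = 24X^2 > 0 (assuming positive values)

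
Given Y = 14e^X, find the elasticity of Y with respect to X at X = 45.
Elasticity = 45

Elasticity = (dY/dX) · (X/Y)

dY/dX = 14·e^X
At X = 45: dY/dX = 14·e^45, Y = 14·e^45

Elasticity = (14·e^45) · (45 / (14·e^45)) = 45

Interpretation: for a small percentage change in X, the percentage change in Y is approximately 45.00 times as large.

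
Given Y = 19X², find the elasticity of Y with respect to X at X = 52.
Elasticity = 2

Elasticity = (dY/dX) · (X/Y)

dY/dX = 38·X
At X = 52: dY/dX = 1976, Y = 51376

Elasticity = 1976 · (52 / 51376) = 2

Interpretation: for a small percentage change in X, the percentage change in Y is approximately 2.00 times as large.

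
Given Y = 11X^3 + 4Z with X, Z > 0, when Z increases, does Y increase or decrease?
Y increases

Taking the partial derivative:
∂Y/∂Z = 4

∂Y/∂Z = 4 > 0 (assuming positive values)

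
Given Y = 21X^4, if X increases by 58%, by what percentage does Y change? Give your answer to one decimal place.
523.2%

For Y = 21X^4:
If X → X(1 + 0.58)
Then Y → Y · (1 + 0.58)^4
     ≈ Y · 6.2320

Percentage change = ((1 + 0.58)^4 − 1) × 100% ≈ 523.2%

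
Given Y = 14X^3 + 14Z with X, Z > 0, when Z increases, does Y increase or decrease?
Y increases

Taking the partial derivative:
∂Y/∂Z = 14

∂Y/∂Z = 14 > 0 (assuming positive values)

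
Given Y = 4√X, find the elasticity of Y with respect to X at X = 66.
Elasticity = 1/2

Elasticity = (dY/dX) · (X/Y)

dY/dX = 2/√X
At X = 66: dY/dX = √66/33, Y = 4·√66

Elasticity = (√66/33) · (66 / (4·√66)) = 1/2

Interpretation: for a small percentage change in X, the percentage change in Y is approximately 0.50 times as large.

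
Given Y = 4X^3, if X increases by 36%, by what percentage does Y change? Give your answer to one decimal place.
151.5%

For Y = 4X^3:
If X → X(1 + 0.36)
Then Y → Y · (1 + 0.36)^3
     ≈ Y · 2.5155

Percentage change = ((1 + 0.36)^3 − 1) × 100% ≈ 151.5%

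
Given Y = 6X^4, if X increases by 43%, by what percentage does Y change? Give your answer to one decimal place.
318.2%

For Y = 6X^4:
If X → X(1 + 0.43)
Then Y → Y · (1 + 0.43)^4
     ≈ Y · 4.1816

Percentage change = ((1 + 0.43)^4 − 1) × 100% ≈ 318.2%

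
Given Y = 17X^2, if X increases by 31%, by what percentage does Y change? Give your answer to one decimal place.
71.6%

For Y = 17X^2:
If X → X(1 + 0.31)
Then Y → Y · (1 + 0.31)^2
     = Y · 1.7161

Percentage change = ((1 + 0.31)^2 − 1) × 100% ≈ 71.6%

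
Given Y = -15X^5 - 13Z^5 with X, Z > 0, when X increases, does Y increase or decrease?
Y decreases

Taking the partial derivative:
∂Y/∂X = -75X^4

∂Y/∂X = -75X^4 < 0 (assuming positive values)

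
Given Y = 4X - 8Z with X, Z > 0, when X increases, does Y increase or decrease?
Y increases

Taking the partial derivative:
∂Y/∂X = 4

∂Y/∂X = 4 > 0 (assuming positive values)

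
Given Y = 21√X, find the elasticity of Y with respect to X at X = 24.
Elasticity = 1/2

Elasticity = (dY/dX) · (X/Y)

dY/dX = 21/(2·√X)
At X = 24: dY/dX = 7·√6/8, Y = 42·√6

Elasticity = (7·√6/8) · (24 / (42·√6)) = 1/2

Interpretation: for a small percentage change in X, the percentage change in Y is approximately 0.50 times as large.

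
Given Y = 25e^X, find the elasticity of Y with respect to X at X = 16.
Elasticity = 16

Elasticity = (dY/dX) · (X/Y)

dY/dX = 25·e^X
At X = 16: dY/dX = 25·e^16, Y = 25·e^16

Elasticity = (25·e^16) · (16 / (25·e^16)) = 16

Interpretation: for a small percentage change in X, the percentage change in Y is approximately 16.00 times as large.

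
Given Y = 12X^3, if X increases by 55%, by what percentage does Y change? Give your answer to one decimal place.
272.4%

For Y = 12X^3:
If X → X(1 + 0.55)
Then Y → Y · (1 + 0.55)^3
     ≈ Y · 3.7239

Percentage change = ((1 + 0.55)^3 − 1) × 100% ≈ 272.4%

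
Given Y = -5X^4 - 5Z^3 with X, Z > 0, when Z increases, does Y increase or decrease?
Y decreases

Taking the partial derivative:
∂Y/∂Z = -15Z^2

∂Y/∂Z = -15Z^2 < 0 (assuming positive values)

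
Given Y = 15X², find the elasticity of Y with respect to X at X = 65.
Elasticity = 2

Elasticity = (dY/dX) · (X/Y)

dY/dX = 30·X
At X = 65: dY/dX = 1950, Y = 63375

Elasticity = 1950 · (65 / 63375) = 2

Interpretation: for a small percentage change in X, the percentage change in Y is approximately 2.00 times as large.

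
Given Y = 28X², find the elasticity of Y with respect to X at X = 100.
Elasticity = 2

Elasticity = (dY/dX) · (X/Y)

dY/dX = 56·X
At X = 100: dY/dX = 5600, Y = 280000

Elasticity = 5600 · (100 / 280000) = 2

Interpretation: for a small percentage change in X, the percentage change in Y is approximately 2.00 times as large.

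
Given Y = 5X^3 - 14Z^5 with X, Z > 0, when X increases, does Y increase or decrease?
Y increases

Taking the partial derivative:
∂Y/∂X = 15X^2

∂Y/∂X = 15X^2 > 0 (assuming positive values)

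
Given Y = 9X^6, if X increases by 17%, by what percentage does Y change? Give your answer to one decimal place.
156.5%

For Y = 9X^6:
If X → X(1 + 0.17)
Then Y → Y · (1 + 0.17)^6
     ≈ Y · 2.5652

Percentage change = ((1 + 0.17)^6 − 1) × 100% ≈ 156.5%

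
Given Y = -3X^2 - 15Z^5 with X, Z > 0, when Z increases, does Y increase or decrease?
Y decreases

Taking the partial derivative:
∂Y/∂Z = -75Z^4

∂Y/∂Z = -75Z^4 < 0 (assuming positive values)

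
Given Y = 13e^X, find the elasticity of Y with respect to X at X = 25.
Elasticity = 25

Elasticity = (dY/dX) · (X/Y)

dY/dX = 13·e^X
At X = 25: dY/dX = 13·e^25, Y = 13·e^25

Elasticity = (13·e^25) · (25 / (13·e^25)) = 25

Interpretation: for a small percentage change in X, the percentage change in Y is approximately 25.00 times as large.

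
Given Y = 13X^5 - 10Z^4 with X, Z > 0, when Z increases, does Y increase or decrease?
Y decreases

Taking the partial derivative:
∂Y/∂Z = -40Z^3

∂Y/∂Z = -40Z^3 < 0 (assuming positive values)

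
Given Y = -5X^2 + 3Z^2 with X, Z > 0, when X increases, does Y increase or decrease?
Y decreases

Taking the partial derivative:
∂Y/∂X = -10X

∂Y/∂X = -10X < 0 (assuming positive values)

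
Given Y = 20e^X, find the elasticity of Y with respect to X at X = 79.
Elasticity = 79

Elasticity = (dY/dX) · (X/Y)

dY/dX = 20·e^X
At X = 79: dY/dX = 20·e^79, Y = 20·e^79

Elasticity = (20·e^79) · (79 / (20·e^79)) = 79

Interpretation: for a small percentage change in X, the percentage change in Y is approximately 79.00 times as large.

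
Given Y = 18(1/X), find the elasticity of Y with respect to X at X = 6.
Elasticity = -1

Elasticity = (dY/dX) · (X/Y)

dY/dX = -18/X²
At X = 6: dY/dX = -1/2, Y = 3

Elasticity = (-1/2) · (6 / 3) = -1

Interpretation: for a small percentage change in X, the percentage change in Y is approximately -1.00 times as large.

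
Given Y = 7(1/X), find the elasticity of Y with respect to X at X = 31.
Elasticity = -1

Elasticity = (dY/dX) · (X/Y)

dY/dX = -7/X²
At X = 31: dY/dX = -7/961, Y = 7/31

Elasticity = (-7/961) · (31 / (7/31)) = -1

Interpretation: for a small percentage change in X, the percentage change in Y is approximately -1.00 times as large.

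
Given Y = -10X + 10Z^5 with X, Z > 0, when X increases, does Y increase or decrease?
Y decreases

Taking the partial derivative:
∂Y/∂X = -10

∂Y/∂X = -10 < 0 (assuming positive values)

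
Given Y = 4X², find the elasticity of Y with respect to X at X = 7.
Elasticity = 2

Elasticity = (dY/dX) · (X/Y)

dY/dX = 8·X
At X = 7: dY/dX = 56, Y = 196

Elasticity = 56 · (7 / 196) = 2

Interpretation: for a small percentage change in X, the percentage change in Y is approximately 2.00 times as large.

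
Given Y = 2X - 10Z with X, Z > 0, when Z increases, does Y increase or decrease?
Y decreases

Taking the partial derivative:
∂Y/∂Z = -10

∂Y/∂Z = -10 < 0 (assuming positive values)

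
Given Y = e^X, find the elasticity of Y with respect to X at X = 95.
Elasticity = 95

Elasticity = (dY/dX) · (X/Y)

dY/dX = e^X
At X = 95: dY/dX = e^95, Y = e^95

Elasticity = (e^95) · (95 / (e^95)) = 95

Interpretation: for a small percentage change in X, the percentage change in Y is approximately 95.00 times as large.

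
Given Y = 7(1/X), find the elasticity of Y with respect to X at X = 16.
Elasticity = -1

Elasticity = (dY/dX) · (X/Y)

dY/dX = -7/X²
At X = 16: dY/dX = -7/256, Y = 7/16

Elasticity = (-7/256) · (16 / (7/16)) = -1

Interpretation: for a small percentage change in X, the percentage change in Y is approximately -1.00 times as large.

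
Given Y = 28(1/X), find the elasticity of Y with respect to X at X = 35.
Elasticity = -1

Elasticity = (dY/dX) · (X/Y)

dY/dX = -28/X²
At X = 35: dY/dX = -4/175, Y = 4/5

Elasticity = (-4/175) · (35 / (4/5)) = -1

Interpretation: for a small percentage change in X, the percentage change in Y is approximately -1.00 times as large.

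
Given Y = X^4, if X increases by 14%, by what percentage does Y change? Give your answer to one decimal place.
68.9%

For Y = X^4:
If X → X(1 + 0.14)
Then Y → Y · (1 + 0.14)^4
     ≈ Y · 1.6890

Percentage change = ((1 + 0.14)^4 − 1) × 100% ≈ 68.9%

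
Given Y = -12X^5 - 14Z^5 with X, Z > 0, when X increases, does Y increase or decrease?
Y decreases

Taking the partial derivative:
∂Y/∂X = -60X^4

∂Y/∂X = -60X^4 < 0 (assuming positive values)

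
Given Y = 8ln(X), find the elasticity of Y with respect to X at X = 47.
Elasticity = 1/ln(47) ≈ 0.2597

Elasticity = (dY/dX) · (X/Y)

dY/dX = 8/X
At X = 47: dY/dX = 8/47, Y = 8·ln(47)

Elasticity = (8/47) · (47 / (8·ln(47))) = 1/ln(47) ≈ 0.2597

Interpretation: for a small percentage change in X, the percentage change in Y is approximately 0.26 times as large.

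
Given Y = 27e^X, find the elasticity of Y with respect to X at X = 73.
Elasticity = 73

Elasticity = (dY/dX) · (X/Y)

dY/dX = 27·e^X
At X = 73: dY/dX = 27·e^73, Y = 27·e^73

Elasticity = (27·e^73) · (73 / (27·e^73)) = 73

Interpretation: for a small percentage change in X, the percentage change in Y is approximately 73.00 times as large.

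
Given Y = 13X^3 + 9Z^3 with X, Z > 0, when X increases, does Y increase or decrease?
Y increases

Taking the partial derivative:
∂Y/∂X = 39X^2

∂Y/∂X = 39X^2 > 0 (assuming positive values)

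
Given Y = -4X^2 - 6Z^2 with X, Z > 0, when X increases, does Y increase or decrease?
Y decreases

Taking the partial derivative:
∂Y/∂X = -8X

∂Y/∂X = -8X < 0 (assuming positive values)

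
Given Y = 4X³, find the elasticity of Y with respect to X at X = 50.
Elasticity = 3

Elasticity = (dY/dX) · (X/Y)

dY/dX = 12·X²
At X = 50: dY/dX = 30000, Y = 500000

Elasticity = 30000 · (50 / 500000) = 3

Interpretation: for a small percentage change in X, the percentage change in Y is approximately 3.00 times as large.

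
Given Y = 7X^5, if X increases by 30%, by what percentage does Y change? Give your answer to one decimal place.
271.3%

For Y = 7X^5:
If X → X(1 + 0.3)
Then Y → Y · (1 + 0.3)^5
     ≈ Y · 3.7129

Percentage change = ((1 + 0.3)^5 − 1) × 100% ≈ 271.3%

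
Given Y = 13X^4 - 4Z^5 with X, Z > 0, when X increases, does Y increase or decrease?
Y increases

Taking the partial derivative:
∂Y/∂X = 52X^3

∂Y/∂X = 52X^3 > 0 (assuming positive values)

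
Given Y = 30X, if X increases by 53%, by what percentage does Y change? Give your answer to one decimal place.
53.0%

For Y = 30X:
If X → X(1 + 0.53)
Then Y → Y · (1 + 0.53)^1
     = Y · 1.5300

Percentage change = ((1 + 0.53)^1 − 1) × 100% = 53.0%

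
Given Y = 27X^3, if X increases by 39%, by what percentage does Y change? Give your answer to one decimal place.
168.6%

For Y = 27X^3:
If X → X(1 + 0.39)
Then Y → Y · (1 + 0.39)^3
     ≈ Y · 2.6856

Percentage change = ((1 + 0.39)^3 − 1) × 100% ≈ 168.6%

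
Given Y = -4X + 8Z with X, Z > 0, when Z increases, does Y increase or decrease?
Y increases

Taking the partial derivative:
∂Y/∂Z = 8

∂Y/∂Z = 8 > 0 (assuming positive values)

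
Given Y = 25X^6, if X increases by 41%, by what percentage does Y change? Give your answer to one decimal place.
685.8%

For Y = 25X^6:
If X → X(1 + 0.41)
Then Y → Y · (1 + 0.41)^6
     ≈ Y · 7.8580

Percentage change = ((1 + 0.41)^6 − 1) × 100% ≈ 685.8%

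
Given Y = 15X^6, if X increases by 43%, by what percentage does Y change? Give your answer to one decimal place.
755.1%

For Y = 15X^6:
If X → X(1 + 0.43)
Then Y → Y · (1 + 0.43)^6
     ≈ Y · 8.5510

Percentage change = ((1 + 0.43)^6 − 1) × 100% ≈ 755.1%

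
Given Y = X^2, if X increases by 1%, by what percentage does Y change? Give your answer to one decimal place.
2.0%

For Y = X^2:
If X → X(1 + 0.01)
Then Y → Y · (1 + 0.01)^2
     = Y · 1.0201

Percentage change = ((1 + 0.01)^2 − 1) × 100% ≈ 2.0%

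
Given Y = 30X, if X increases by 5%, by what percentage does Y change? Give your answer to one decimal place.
5.0%

For Y = 30X:
If X → X(1 + 0.05)
Then Y → Y · (1 + 0.05)^1
     = Y · 1.0500

Percentage change = ((1 + 0.05)^1 − 1) × 100% = 5.0%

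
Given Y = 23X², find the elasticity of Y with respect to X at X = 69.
Elasticity = 2

Elasticity = (dY/dX) · (X/Y)

dY/dX = 46·X
At X = 69: dY/dX = 3174, Y = 109503

Elasticity = 3174 · (69 / 109503) = 2

Interpretation: for a small percentage change in X, the percentage change in Y is approximately 2.00 times as large.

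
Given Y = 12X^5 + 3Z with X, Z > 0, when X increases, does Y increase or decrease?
Y increases

Taking the partial derivative:
∂Y/∂X = 60X^4

∂Y/∂X = 60X^4 > 0 (assuming positive values)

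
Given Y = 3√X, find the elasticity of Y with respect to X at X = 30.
Elasticity = 1/2

Elasticity = (dY/dX) · (X/Y)

dY/dX = 3/(2·√X)
At X = 30: dY/dX = √30/20, Y = 3·√30

Elasticity = (√30/20) · (30 / (3·√30)) = 1/2

Interpretation: for a small percentage change in X, the percentage change in Y is approximately 0.50 times as large.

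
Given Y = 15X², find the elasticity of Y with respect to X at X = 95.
Elasticity = 2

Elasticity = (dY/dX) · (X/Y)

dY/dX = 30·X
At X = 95: dY/dX = 2850, Y = 135375

Elasticity = 2850 · (95 / 135375) = 2

Interpretation: for a small percentage change in X, the percentage change in Y is approximately 2.00 times as large.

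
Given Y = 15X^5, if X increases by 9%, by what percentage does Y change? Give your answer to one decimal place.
53.9%

For Y = 15X^5:
If X → X(1 + 0.09)
Then Y → Y · (1 + 0.09)^5
     ≈ Y · 1.5386

Percentage change = ((1 + 0.09)^5 − 1) × 100% ≈ 53.9%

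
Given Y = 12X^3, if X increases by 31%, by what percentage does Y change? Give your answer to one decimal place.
124.8%

For Y = 12X^3:
If X → X(1 + 0.31)
Then Y → Y · (1 + 0.31)^3
     ≈ Y · 2.2481

Percentage change = ((1 + 0.31)^3 − 1) × 100% ≈ 124.8%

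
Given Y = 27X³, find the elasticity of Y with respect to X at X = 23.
Elasticity = 3

Elasticity = (dY/dX) · (X/Y)

dY/dX = 81·X²
At X = 23: dY/dX = 42849, Y = 328509

Elasticity = 42849 · (23 / 328509) = 3

Interpretation: for a small percentage change in X, the percentage change in Y is approximately 3.00 times as large.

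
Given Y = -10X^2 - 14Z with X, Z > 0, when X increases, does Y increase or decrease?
Y decreases

Taking the partial derivative:
∂Y/∂X = -20X

∂Y/∂X = -20X < 0 (assuming positive values)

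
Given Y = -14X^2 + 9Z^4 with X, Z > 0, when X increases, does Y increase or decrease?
Y decreases

Taking the partial derivative:
∂Y/∂X = -28X

∂Y/∂X = -28X < 0 (assuming positive values)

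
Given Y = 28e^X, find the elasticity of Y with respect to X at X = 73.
Elasticity = 73

Elasticity = (dY/dX) · (X/Y)

dY/dX = 28·e^X
At X = 73: dY/dX = 28·e^73, Y = 28·e^73

Elasticity = (28·e^73) · (73 / (28·e^73)) = 73

Interpretation: for a small percentage change in X, the percentage change in Y is approximately 73.00 times as large.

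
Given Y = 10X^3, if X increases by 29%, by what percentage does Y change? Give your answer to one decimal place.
114.7%

For Y = 10X^3:
If X → X(1 + 0.29)
Then Y → Y · (1 + 0.29)^3
     ≈ Y · 2.1467

Percentage change = ((1 + 0.29)^3 − 1) × 100% ≈ 114.7%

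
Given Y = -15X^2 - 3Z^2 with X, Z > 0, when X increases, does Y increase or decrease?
Y decreases

Taking the partial derivative:
∂Y/∂X = -30X

∂Y/∂X = -30X < 0 (assuming positive values)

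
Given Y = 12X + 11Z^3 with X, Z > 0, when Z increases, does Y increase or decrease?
Y increases

Taking the partial derivative:
∂Y/∂Z = 33Z^2

∂Y/∂Z = 33Z^2 > 0 (assuming positive values)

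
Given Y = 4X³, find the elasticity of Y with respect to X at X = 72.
Elasticity = 3

Elasticity = (dY/dX) · (X/Y)

dY/dX = 12·X²
At X = 72: dY/dX = 62208, Y = 1492992

Elasticity = 62208 · (72 / 1492992) = 3

Interpretation: for a small percentage change in X, the percentage change in Y is approximately 3.00 times as large.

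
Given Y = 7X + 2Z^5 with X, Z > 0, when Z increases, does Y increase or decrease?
Y increases

Taking the partial derivative:
∂Y/∂Z = 10Z^4

∂Y/∂Z = 10Z^4 > 0 (assuming positive values)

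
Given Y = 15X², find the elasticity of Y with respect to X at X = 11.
Elasticity = 2

Elasticity = (dY/dX) · (X/Y)

dY/dX = 30·X
At X = 11: dY/dX = 330, Y = 1815

Elasticity = 330 · (11 / 1815) = 2

Interpretation: for a small percentage change in X, the percentage change in Y is approximately 2.00 times as large.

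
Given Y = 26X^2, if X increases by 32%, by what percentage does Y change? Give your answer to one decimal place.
74.2%

For Y = 26X^2:
If X → X(1 + 0.32)
Then Y → Y · (1 + 0.32)^2
     = Y · 1.7424

Percentage change = ((1 + 0.32)^2 − 1) × 100% ≈ 74.2%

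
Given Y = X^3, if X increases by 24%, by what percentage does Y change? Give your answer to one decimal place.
90.7%

For Y = X^3:
If X → X(1 + 0.24)
Then Y → Y · (1 + 0.24)^3
     ≈ Y · 1.9066

Percentage change = ((1 + 0.24)^3 − 1) × 100% ≈ 90.7%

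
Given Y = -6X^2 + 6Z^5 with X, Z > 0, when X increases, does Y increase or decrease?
Y decreases

Taking the partial derivative:
∂Y/∂X = -12X

∂Y/∂X = -12X < 0 (assuming positive values)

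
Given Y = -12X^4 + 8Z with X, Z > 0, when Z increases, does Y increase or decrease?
Y increases

Taking the partial derivative:
∂Y/∂Z = 8

∂Y/∂Z = 8 > 0 (assuming positive values)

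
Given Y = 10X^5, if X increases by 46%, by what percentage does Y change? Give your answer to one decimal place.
563.4%

For Y = 10X^5:
If X → X(1 + 0.46)
Then Y → Y · (1 + 0.46)^5
     ≈ Y · 6.6338

Percentage change = ((1 + 0.46)^5 − 1) × 100% ≈ 563.4%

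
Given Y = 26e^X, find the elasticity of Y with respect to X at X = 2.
Elasticity = 2

Elasticity = (dY/dX) · (X/Y)

dY/dX = 26·e^X
At X = 2: dY/dX = 26·e^2, Y = 26·e^2

Elasticity = (26·e^2) · (2 / (26·e^2)) = 2

Interpretation: for a small percentage change in X, the percentage change in Y is approximately 2.00 times as large.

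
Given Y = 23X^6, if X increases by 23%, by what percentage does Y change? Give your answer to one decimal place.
246.3%

For Y = 23X^6:
If X → X(1 + 0.23)
Then Y → Y · (1 + 0.23)^6
     ≈ Y · 3.4628

Percentage change = ((1 + 0.23)^6 − 1) × 100% ≈ 246.3%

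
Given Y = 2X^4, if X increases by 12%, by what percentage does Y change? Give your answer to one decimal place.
57.4%

For Y = 2X^4:
If X → X(1 + 0.12)
Then Y → Y · (1 + 0.12)^4
     ≈ Y · 1.5735

Percentage change = ((1 + 0.12)^4 − 1) × 100% ≈ 57.4%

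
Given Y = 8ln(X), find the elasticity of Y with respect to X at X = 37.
Elasticity = 1/ln(37) ≈ 0.2769

Elasticity = (dY/dX) · (X/Y)

dY/dX = 8/X
At X = 37: dY/dX = 8/37, Y = 8·ln(37)

Elasticity = (8/37) · (37 / (8·ln(37))) = 1/ln(37) ≈ 0.2769

Interpretation: for a small percentage change in X, the percentage change in Y is approximately 0.28 times as large.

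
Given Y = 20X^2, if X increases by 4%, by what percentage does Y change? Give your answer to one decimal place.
8.2%

For Y = 20X^2:
If X → X(1 + 0.04)
Then Y → Y · (1 + 0.04)^2
     = Y · 1.0816

Percentage change = ((1 + 0.04)^2 − 1) × 100% ≈ 8.2%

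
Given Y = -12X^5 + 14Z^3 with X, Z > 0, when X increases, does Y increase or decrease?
Y decreases

Taking the partial derivative:
∂Y/∂X = -60X^4

∂Y/∂X = -60X^4 < 0 (assuming positive values)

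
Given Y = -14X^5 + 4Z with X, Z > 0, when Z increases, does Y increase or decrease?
Y increases

Taking the partial derivative:
∂Y/∂Z = 4

∂Y/∂Z = 4 > 0 (assuming positive values)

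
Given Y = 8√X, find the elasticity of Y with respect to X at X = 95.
Elasticity = 1/2

Elasticity = (dY/dX) · (X/Y)

dY/dX = 4/√X
At X = 95: dY/dX = 4·√95/95, Y = 8·√95

Elasticity = (4·√95/95) · (95 / (8·√95)) = 1/2

Interpretation: for a small percentage change in X, the percentage change in Y is approximately 0.50 times as large.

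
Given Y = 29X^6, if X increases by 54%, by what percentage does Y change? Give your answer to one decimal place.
1233.9%

For Y = 29X^6:
If X → X(1 + 0.54)
Then Y → Y · (1 + 0.54)^6
     ≈ Y · 13.3390

Percentage change = ((1 + 0.54)^6 − 1) × 100% ≈ 1233.9%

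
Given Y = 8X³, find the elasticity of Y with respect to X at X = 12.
Elasticity = 3

Elasticity = (dY/dX) · (X/Y)

dY/dX = 24·X²
At X = 12: dY/dX = 3456, Y = 13824

Elasticity = 3456 · (12 / 13824) = 3

Interpretation: for a small percentage change in X, the percentage change in Y is approximately 3.00 times as large.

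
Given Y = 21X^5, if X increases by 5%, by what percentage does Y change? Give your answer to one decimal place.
27.6%

For Y = 21X^5:
If X → X(1 + 0.05)
Then Y → Y · (1 + 0.05)^5
     ≈ Y · 1.2763

Percentage change = ((1 + 0.05)^5 − 1) × 100% ≈ 27.6%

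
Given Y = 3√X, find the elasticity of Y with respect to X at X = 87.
Elasticity = 1/2

Elasticity = (dY/dX) · (X/Y)

dY/dX = 3/(2·√X)
At X = 87: dY/dX = √87/58, Y = 3·√87

Elasticity = (√87/58) · (87 / (3·√87)) = 1/2

Interpretation: for a small percentage change in X, the percentage change in Y is approximately 0.50 times as large.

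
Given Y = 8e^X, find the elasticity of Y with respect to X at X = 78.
Elasticity = 78

Elasticity = (dY/dX) · (X/Y)

dY/dX = 8·e^X
At X = 78: dY/dX = 8·e^78, Y = 8·e^78

Elasticity = (8·e^78) · (78 / (8·e^78)) = 78

Interpretation: for a small percentage change in X, the percentage change in Y is approximately 78.00 times as large.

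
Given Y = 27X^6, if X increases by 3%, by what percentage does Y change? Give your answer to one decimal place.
19.4%

For Y = 27X^6:
If X → X(1 + 0.03)
Then Y → Y · (1 + 0.03)^6
     ≈ Y · 1.1941

Percentage change = ((1 + 0.03)^6 − 1) × 100% ≈ 19.4%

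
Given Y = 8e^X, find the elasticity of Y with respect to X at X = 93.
Elasticity = 93

Elasticity = (dY/dX) · (X/Y)

dY/dX = 8·e^X
At X = 93: dY/dX = 8·e^93, Y = 8·e^93

Elasticity = (8·e^93) · (93 / (8·e^93)) = 93

Interpretation: for a small percentage change in X, the percentage change in Y is approximately 93.00 times as large.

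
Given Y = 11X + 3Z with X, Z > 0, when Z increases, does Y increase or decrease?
Y increases

Taking the partial derivative:
∂Y/∂Z = 3

∂Y/∂Z = 3 > 0 (assuming positive values)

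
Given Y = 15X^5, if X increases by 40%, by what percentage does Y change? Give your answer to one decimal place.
437.8%

For Y = 15X^5:
If X → X(1 + 0.4)
Then Y → Y · (1 + 0.4)^5
     ≈ Y · 5.3782

Percentage change = ((1 + 0.4)^5 − 1) × 100% ≈ 437.8%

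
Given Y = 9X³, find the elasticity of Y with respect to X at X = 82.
Elasticity = 3

Elasticity = (dY/dX) · (X/Y)

dY/dX = 27·X²
At X = 82: dY/dX = 181548, Y = 4962312

Elasticity = 181548 · (82 / 4962312) = 3

Interpretation: for a small percentage change in X, the percentage change in Y is approximately 3.00 times as large.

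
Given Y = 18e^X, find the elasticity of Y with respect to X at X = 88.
Elasticity = 88

Elasticity = (dY/dX) · (X/Y)

dY/dX = 18·e^X
At X = 88: dY/dX = 18·e^88, Y = 18·e^88

Elasticity = (18·e^88) · (88 / (18·e^88)) = 88

Interpretation: for a small percentage change in X, the percentage change in Y is approximately 88.00 times as large.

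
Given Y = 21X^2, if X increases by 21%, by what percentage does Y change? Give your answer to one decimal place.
46.4%

For Y = 21X^2:
If X → X(1 + 0.21)
Then Y → Y · (1 + 0.21)^2
     = Y · 1.4641

Percentage change = ((1 + 0.21)^2 − 1) × 100% ≈ 46.4%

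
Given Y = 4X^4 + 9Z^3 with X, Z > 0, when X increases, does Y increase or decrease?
Y increases

Taking the partial derivative:
∂Y/∂X = 16X^3

∂Y/∂X = 16X^3 > 0 (assuming positive values)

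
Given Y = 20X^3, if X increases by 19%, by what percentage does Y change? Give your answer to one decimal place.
68.5%

For Y = 20X^3:
If X → X(1 + 0.19)
Then Y → Y · (1 + 0.19)^3
     ≈ Y · 1.6852

Percentage change = ((1 + 0.19)^3 − 1) × 100% ≈ 68.5%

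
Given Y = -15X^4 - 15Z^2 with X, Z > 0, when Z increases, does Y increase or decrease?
Y decreases

Taking the partial derivative:
∂Y/∂Z = -30Z

∂Y/∂Z = -30Z < 0 (assuming positive values)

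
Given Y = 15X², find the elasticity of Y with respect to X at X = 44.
Elasticity = 2

Elasticity = (dY/dX) · (X/Y)

dY/dX = 30·X
At X = 44: dY/dX = 1320, Y = 29040

Elasticity = 1320 · (44 / 29040) = 2

Interpretation: for a small percentage change in X, the percentage change in Y is approximately 2.00 times as large.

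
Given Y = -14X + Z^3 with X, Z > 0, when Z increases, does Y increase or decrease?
Y increases

Taking the partial derivative:
∂Y/∂Z = 3Z^2

∂Y/∂Z = 3Z^2 > 0 (assuming positive values)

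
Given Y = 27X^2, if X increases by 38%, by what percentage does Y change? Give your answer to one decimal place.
90.4%

For Y = 27X^2:
If X → X(1 + 0.38)
Then Y → Y · (1 + 0.38)^2
     = Y · 1.9044

Percentage change = ((1 + 0.38)^2 − 1) × 100% ≈ 90.4%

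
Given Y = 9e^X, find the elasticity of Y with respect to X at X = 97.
Elasticity = 97

Elasticity = (dY/dX) · (X/Y)

dY/dX = 9·e^X
At X = 97: dY/dX = 9·e^97, Y = 9·e^97

Elasticity = (9·e^97) · (97 / (9·e^97)) = 97

Interpretation: for a small percentage change in X, the percentage change in Y is approximately 97.00 times as large.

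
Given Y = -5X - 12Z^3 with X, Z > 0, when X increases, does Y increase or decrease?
Y decreases

Taking the partial derivative:
∂Y/∂X = -5

∂Y/∂X = -5 < 0 (assuming positive values)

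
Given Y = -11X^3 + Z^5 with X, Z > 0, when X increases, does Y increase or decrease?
Y decreases

Taking the partial derivative:
∂Y/∂X = -33X^2

∂Y/∂X = -33X^2 < 0 (assuming positive values)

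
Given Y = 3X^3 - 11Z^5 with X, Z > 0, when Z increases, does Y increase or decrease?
Y decreases

Taking the partial derivative:
∂Y/∂Z = -55Z^4

∂Y/∂Z = -55Z^4 < 0 (assuming positive values)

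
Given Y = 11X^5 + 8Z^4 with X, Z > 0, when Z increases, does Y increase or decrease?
Y increases

Taking the partial derivative:
∂Y/∂Z = 32Z^3

∂Y/∂Z = 32Z^3 > 0 (assuming positive values)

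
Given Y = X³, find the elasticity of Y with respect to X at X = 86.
Elasticity = 3

Elasticity = (dY/dX) · (X/Y)

dY/dX = 3·X²
At X = 86: dY/dX = 22188, Y = 636056

Elasticity = 22188 · (86 / 636056) = 3

Interpretation: for a small percentage change in X, the percentage change in Y is approximately 3.00 times as large.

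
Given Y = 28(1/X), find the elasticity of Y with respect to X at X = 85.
Elasticity = -1

Elasticity = (dY/dX) · (X/Y)

dY/dX = -28/X²
At X = 85: dY/dX = -28/7225, Y = 28/85

Elasticity = (-28/7225) · (85 / (28/85)) = -1

Interpretation: for a small percentage change in X, the percentage change in Y is approximately -1.00 times as large.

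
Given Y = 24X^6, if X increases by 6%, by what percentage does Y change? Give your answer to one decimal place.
41.9%

For Y = 24X^6:
If X → X(1 + 0.06)
Then Y → Y · (1 + 0.06)^6
     ≈ Y · 1.4185

Percentage change = ((1 + 0.06)^6 − 1) × 100% ≈ 41.9%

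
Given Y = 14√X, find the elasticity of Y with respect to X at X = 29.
Elasticity = 1/2

Elasticity = (dY/dX) · (X/Y)

dY/dX = 7/√X
At X = 29: dY/dX = 7·√29/29, Y = 14·√29

Elasticity = (7·√29/29) · (29 / (14·√29)) = 1/2

Interpretation: for a small percentage change in X, the percentage change in Y is approximately 0.50 times as large.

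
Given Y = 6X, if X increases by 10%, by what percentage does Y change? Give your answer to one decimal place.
10.0%

For Y = 6X:
If X → X(1 + 0.1)
Then Y → Y · (1 + 0.1)^1
     = Y · 1.1000

Percentage change = ((1 + 0.1)^1 − 1) × 100% = 10.0%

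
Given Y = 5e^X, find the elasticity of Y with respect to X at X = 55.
Elasticity = 55

Elasticity = (dY/dX) · (X/Y)

dY/dX = 5·e^X
At X = 55: dY/dX = 5·e^55, Y = 5·e^55

Elasticity = (5·e^55) · (55 / (5·e^55)) = 55

Interpretation: for a small percentage change in X, the percentage change in Y is approximately 55.00 times as large.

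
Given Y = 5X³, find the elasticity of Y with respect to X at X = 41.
Elasticity = 3

Elasticity = (dY/dX) · (X/Y)

dY/dX = 15·X²
At X = 41: dY/dX = 25215, Y = 344605

Elasticity = 25215 · (41 / 344605) = 3

Interpretation: for a small percentage change in X, the percentage change in Y is approximately 3.00 times as large.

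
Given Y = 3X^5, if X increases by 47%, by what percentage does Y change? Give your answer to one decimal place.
586.4%

For Y = 3X^5:
If X → X(1 + 0.47)
Then Y → Y · (1 + 0.47)^5
     ≈ Y · 6.8641

Percentage change = ((1 + 0.47)^5 − 1) × 100% ≈ 586.4%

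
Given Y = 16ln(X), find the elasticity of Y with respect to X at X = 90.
Elasticity = 1/ln(90) ≈ 0.2222

Elasticity = (dY/dX) · (X/Y)

dY/dX = 16/X
At X = 90: dY/dX = 8/45, Y = 16·ln(90)

Elasticity = (8/45) · (90 / (16·ln(90))) = 1/ln(90) ≈ 0.2222

Interpretation: for a small percentage change in X, the percentage change in Y is approximately 0.22 times as large.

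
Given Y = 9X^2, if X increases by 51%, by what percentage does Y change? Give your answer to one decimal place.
128.0%

For Y = 9X^2:
If X → X(1 + 0.51)
Then Y → Y · (1 + 0.51)^2
     = Y · 2.2801

Percentage change = ((1 + 0.51)^2 − 1) × 100% ≈ 128.0%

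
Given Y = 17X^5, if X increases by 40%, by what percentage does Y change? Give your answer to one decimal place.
437.8%

For Y = 17X^5:
If X → X(1 + 0.4)
Then Y → Y · (1 + 0.4)^5
     ≈ Y · 5.3782

Percentage change = ((1 + 0.4)^5 − 1) × 100% ≈ 437.8%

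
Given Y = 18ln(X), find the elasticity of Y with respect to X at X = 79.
Elasticity = 1/ln(79) ≈ 0.2289

Elasticity = (dY/dX) · (X/Y)

dY/dX = 18/X
At X = 79: dY/dX = 18/79, Y = 18·ln(79)

Elasticity = (18/79) · (79 / (18·ln(79))) = 1/ln(79) ≈ 0.2289

Interpretation: for a small percentage change in X, the percentage change in Y is approximately 0.23 times as large.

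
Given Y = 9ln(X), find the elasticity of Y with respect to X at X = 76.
Elasticity = 1/ln(76) ≈ 0.2309

Elasticity = (dY/dX) · (X/Y)

dY/dX = 9/X
At X = 76: dY/dX = 9/76, Y = 9·ln(76)

Elasticity = (9/76) · (76 / (9·ln(76))) = 1/ln(76) ≈ 0.2309

Interpretation: for a small percentage change in X, the percentage change in Y is approximately 0.23 times as large.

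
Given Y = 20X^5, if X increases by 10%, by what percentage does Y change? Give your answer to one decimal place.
61.1%

For Y = 20X^5:
If X → X(1 + 0.1)
Then Y → Y · (1 + 0.1)^5
     ≈ Y · 1.6105

Percentage change = ((1 + 0.1)^5 − 1) × 100% ≈ 61.1%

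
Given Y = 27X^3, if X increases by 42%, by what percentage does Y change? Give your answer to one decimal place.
186.3%

For Y = 27X^3:
If X → X(1 + 0.42)
Then Y → Y · (1 + 0.42)^3
     ≈ Y · 2.8633

Percentage change = ((1 + 0.42)^3 − 1) × 100% ≈ 186.3%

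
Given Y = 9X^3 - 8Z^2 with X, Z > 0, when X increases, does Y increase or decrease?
Y increases

Taking the partial derivative:
∂Y/∂X = 27X^2

∂Y/∂X = 27X^2 > 0 (assuming positive values)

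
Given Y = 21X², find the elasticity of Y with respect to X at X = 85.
Elasticity = 2

Elasticity = (dY/dX) · (X/Y)

dY/dX = 42·X
At X = 85: dY/dX = 3570, Y = 151725

Elasticity = 3570 · (85 / 151725) = 2

Interpretation: for a small percentage change in X, the percentage change in Y is approximately 2.00 times as large.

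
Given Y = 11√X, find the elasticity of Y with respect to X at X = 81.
Elasticity = 1/2

Elasticity = (dY/dX) · (X/Y)

dY/dX = 11/(2·√X)
At X = 81: dY/dX = 11/18, Y = 99

Elasticity = (11/18) · (81 / 99) = 1/2

Interpretation: for a small percentage change in X, the percentage change in Y is approximately 0.50 times as large.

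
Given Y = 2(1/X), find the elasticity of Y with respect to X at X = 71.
Elasticity = -1

Elasticity = (dY/dX) · (X/Y)

dY/dX = -2/X²
At X = 71: dY/dX = -2/5041, Y = 2/71

Elasticity = (-2/5041) · (71 / (2/71)) = -1

Interpretation: for a small percentage change in X, the percentage change in Y is approximately -1.00 times as large.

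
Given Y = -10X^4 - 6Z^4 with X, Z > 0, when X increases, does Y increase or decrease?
Y decreases

Taking the partial derivative:
∂Y/∂X = -40X^3

∂Y/∂X = -40X^3 < 0 (assuming positive values)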